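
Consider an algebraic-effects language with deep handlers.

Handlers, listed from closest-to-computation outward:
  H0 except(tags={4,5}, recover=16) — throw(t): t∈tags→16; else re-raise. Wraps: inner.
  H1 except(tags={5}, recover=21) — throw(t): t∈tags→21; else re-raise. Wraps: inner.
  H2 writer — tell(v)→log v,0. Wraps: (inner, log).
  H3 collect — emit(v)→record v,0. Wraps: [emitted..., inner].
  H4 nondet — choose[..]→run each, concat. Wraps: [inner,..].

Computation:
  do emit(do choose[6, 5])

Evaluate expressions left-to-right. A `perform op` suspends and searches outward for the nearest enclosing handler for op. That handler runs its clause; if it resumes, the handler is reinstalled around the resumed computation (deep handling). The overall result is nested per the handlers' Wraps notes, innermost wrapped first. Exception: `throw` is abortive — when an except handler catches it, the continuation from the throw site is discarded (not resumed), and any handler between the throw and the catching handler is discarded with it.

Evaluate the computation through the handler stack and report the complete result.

Answer: [[6, (0, ())], [5, (0, ())]]

Evaluation trace:
choose[6, 5] @ H4
  branch[0] choose=6:
    emit(6) @ H3 ⇒ out+=6
    H0 returns 0
    H1 returns 0
    H2 returns (0, ())
    H3 returns [6, (0, ())]
    H4 returns [[6, (0, ())]]
  branch[1] choose=5:
    emit(5) @ H3 ⇒ out+=5
    H0 returns 0
    H1 returns 0
    H2 returns (0, ())
    H3 returns [5, (0, ())]
    H4 returns [[5, (0, ())]]
= [[6, (0, ())], [5, (0, ())]]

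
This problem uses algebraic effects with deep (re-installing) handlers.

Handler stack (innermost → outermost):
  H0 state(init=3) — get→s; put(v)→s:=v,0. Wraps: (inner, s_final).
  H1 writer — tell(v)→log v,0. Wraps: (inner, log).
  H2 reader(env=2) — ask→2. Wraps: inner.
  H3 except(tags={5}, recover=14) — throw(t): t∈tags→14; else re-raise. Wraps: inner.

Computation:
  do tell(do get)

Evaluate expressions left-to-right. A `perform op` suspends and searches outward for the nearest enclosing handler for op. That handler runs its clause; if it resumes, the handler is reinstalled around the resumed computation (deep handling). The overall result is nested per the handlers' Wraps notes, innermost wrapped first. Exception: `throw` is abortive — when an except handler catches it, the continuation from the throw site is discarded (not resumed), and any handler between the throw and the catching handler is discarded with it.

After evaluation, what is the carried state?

Answer: 3

Step-by-step:
get @ H0 ⇒ 3
tell(3) @ H1 ⇒ log+=3
H0 returns (0, 3)
H1 returns ((0, 3), (3))
H2 returns ((0, 3), (3))
H3 returns ((0, 3), (3))
= ((0, 3), (3))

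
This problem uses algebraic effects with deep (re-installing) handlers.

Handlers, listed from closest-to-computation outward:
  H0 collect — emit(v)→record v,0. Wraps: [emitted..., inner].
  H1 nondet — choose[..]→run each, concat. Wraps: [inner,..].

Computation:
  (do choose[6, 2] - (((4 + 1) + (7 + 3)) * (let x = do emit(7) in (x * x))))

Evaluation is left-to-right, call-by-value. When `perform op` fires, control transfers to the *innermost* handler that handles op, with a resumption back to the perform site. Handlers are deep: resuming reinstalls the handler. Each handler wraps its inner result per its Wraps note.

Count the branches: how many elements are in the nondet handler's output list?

Evaluation trace:
choose[6, 2] @ H1
  branch[0] choose=6:
    emit(7) @ H0 ⇒ out+=7
    H0 returns [7, 6]
    H1 returns [[7, 6]]
  branch[1] choose=2:
    emit(7) @ H0 ⇒ out+=7
    H0 returns [7, 2]
    H1 returns [[7, 2]]
= [[7, 6], [7, 2]]

Answer: 2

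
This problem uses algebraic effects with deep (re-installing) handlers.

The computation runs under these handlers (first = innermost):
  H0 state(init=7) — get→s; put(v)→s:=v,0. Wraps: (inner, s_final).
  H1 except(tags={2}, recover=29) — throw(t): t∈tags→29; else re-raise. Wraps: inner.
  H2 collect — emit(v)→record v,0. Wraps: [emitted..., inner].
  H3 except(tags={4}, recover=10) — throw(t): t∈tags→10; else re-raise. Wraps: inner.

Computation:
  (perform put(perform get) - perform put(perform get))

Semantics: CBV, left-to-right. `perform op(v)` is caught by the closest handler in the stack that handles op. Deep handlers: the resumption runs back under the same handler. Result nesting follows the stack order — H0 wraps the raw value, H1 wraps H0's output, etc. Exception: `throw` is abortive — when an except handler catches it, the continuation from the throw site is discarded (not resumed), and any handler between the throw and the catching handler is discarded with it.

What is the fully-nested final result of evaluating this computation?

Answer: [(0, 7)]

Step-by-step:
get @ H0 ⇒ 7
put(7) @ H0 ⇒ s:=7
get @ H0 ⇒ 7
put(7) @ H0 ⇒ s:=7
H0 returns (0, 7)
H1 returns (0, 7)
H2 returns [(0, 7)]
H3 returns [(0, 7)]
= [(0, 7)]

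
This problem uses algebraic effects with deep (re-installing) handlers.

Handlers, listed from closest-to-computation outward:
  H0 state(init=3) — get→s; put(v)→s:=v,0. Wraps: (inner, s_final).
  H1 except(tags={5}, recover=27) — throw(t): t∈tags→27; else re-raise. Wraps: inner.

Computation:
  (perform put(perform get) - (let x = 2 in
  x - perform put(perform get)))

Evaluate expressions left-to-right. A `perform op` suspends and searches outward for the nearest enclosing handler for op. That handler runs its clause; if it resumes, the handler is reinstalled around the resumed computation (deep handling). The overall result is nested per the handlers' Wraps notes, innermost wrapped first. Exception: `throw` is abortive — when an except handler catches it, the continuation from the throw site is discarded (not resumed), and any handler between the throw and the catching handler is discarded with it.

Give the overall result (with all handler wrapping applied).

Evaluation trace:
get @ H0 ⇒ 3
put(3) @ H0 ⇒ s:=3
get @ H0 ⇒ 3
put(3) @ H0 ⇒ s:=3
H0 returns (-2, 3)
H1 returns (-2, 3)
= (-2, 3)

Answer: (-2, 3)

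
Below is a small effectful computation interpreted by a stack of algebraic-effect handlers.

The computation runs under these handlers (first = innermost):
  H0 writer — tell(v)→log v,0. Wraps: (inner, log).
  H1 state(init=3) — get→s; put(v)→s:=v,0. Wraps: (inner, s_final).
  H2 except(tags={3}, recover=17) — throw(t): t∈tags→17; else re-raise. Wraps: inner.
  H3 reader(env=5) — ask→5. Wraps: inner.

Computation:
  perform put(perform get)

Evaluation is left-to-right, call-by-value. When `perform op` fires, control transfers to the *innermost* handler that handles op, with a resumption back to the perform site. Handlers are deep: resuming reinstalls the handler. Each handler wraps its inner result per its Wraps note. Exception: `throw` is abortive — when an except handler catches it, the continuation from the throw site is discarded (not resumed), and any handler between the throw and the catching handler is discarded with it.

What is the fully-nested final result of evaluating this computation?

Working:
get @ H1 ⇒ 3
put(3) @ H1 ⇒ s:=3
H0 returns (0, ())
H1 returns ((0, ()), 3)
H2 returns ((0, ()), 3)
H3 returns ((0, ()), 3)
= ((0, ()), 3)

Answer: ((0, ()), 3)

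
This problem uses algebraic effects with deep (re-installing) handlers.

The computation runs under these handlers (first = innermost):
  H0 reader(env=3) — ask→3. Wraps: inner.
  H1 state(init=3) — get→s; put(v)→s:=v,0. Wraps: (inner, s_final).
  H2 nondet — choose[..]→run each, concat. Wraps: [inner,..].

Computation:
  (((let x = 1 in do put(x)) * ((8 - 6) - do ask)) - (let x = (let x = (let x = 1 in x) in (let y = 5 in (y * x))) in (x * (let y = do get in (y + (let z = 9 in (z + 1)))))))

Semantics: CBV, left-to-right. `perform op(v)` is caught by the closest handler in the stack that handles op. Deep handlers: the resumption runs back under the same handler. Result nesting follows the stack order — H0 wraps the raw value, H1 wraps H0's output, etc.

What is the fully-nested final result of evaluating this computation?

Answer: [(-55, 1)]

Step-by-step:
put(1) @ H1 ⇒ s:=1
ask @ H0 ⇒ 3
get @ H1 ⇒ 1
H0 returns -55
H1 returns (-55, 1)
H2 returns [(-55, 1)]
= [(-55, 1)]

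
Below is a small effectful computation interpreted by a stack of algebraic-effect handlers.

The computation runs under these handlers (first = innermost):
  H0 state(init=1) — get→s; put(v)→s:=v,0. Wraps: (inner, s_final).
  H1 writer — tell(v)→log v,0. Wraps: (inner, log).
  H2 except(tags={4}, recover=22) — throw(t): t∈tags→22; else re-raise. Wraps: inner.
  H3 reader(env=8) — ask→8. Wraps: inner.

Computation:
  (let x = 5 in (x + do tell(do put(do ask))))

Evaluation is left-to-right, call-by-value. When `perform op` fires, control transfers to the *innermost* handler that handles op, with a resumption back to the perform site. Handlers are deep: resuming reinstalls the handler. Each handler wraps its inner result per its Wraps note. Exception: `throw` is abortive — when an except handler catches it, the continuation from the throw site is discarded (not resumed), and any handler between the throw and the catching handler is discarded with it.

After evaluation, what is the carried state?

Evaluation trace:
ask @ H3 ⇒ 8
put(8) @ H0 ⇒ s:=8
tell(0) @ H1 ⇒ log+=0
H0 returns (5, 8)
H1 returns ((5, 8), (0))
H2 returns ((5, 8), (0))
H3 returns ((5, 8), (0))
= ((5, 8), (0))

Answer: 8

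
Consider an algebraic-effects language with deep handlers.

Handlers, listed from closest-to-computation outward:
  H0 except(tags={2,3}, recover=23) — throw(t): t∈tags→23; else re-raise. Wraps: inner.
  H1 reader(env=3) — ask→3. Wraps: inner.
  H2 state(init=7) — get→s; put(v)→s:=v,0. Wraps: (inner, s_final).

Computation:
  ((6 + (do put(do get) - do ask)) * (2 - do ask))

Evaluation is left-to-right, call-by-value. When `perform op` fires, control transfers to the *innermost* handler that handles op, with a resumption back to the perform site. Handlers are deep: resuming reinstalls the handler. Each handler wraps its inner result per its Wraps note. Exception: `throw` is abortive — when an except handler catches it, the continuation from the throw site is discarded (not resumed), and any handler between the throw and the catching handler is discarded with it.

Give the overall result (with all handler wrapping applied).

Answer: (-3, 7)

Step-by-step:
get @ H2 ⇒ 7
put(7) @ H2 ⇒ s:=7
ask @ H1 ⇒ 3
ask @ H1 ⇒ 3
H0 returns -3
H1 returns -3
H2 returns (-3, 7)
= (-3, 7)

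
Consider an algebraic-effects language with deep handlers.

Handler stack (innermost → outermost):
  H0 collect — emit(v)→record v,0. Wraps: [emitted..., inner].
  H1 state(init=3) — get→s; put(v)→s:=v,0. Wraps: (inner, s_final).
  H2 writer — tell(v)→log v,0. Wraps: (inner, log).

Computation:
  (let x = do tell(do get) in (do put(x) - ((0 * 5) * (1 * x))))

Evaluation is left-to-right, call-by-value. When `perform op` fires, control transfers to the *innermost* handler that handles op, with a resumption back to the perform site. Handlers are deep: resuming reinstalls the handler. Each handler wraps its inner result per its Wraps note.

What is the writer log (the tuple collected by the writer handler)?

Evaluation trace:
get @ H1 ⇒ 3
tell(3) @ H2 ⇒ log+=3
put(0) @ H1 ⇒ s:=0
H0 returns [0]
H1 returns ([0], 0)
H2 returns (([0], 0), (3))
= (([0], 0), (3))

Answer: (3)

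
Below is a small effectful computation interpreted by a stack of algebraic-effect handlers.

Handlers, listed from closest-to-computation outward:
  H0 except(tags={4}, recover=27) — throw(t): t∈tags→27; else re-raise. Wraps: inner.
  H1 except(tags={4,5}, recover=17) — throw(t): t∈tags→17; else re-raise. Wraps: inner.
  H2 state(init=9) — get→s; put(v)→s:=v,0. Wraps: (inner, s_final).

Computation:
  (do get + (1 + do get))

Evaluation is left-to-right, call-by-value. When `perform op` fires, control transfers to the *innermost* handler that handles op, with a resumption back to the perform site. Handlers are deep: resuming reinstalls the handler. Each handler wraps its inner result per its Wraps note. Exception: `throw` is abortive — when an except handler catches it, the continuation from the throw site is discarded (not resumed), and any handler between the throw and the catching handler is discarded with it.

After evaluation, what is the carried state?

Answer: 9

Evaluation trace:
get @ H2 ⇒ 9
get @ H2 ⇒ 9
H0 returns 19
H1 returns 19
H2 returns (19, 9)
= (19, 9)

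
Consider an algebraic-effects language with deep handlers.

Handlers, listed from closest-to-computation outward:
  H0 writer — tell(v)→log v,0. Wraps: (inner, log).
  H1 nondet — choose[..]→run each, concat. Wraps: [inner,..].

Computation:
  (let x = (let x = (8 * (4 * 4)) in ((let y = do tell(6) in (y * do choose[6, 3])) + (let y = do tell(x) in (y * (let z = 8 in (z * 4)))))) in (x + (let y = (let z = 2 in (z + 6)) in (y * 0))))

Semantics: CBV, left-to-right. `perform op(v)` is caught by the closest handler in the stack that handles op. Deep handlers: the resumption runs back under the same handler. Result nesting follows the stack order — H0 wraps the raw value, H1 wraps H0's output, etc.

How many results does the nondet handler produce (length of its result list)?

Step-by-step:
tell(6) @ H0 ⇒ log+=6
choose[6, 3] @ H1
  branch[0] choose=6:
    tell(128) @ H0 ⇒ log+=128
    H0 returns (0, (6, 128))
    H1 returns [(0, (6, 128))]
  branch[1] choose=3:
    tell(128) @ H0 ⇒ log+=128
    H0 returns (0, (6, 128))
    H1 returns [(0, (6, 128))]
= [(0, (6, 128)), (0, (6, 128))]

Answer: 2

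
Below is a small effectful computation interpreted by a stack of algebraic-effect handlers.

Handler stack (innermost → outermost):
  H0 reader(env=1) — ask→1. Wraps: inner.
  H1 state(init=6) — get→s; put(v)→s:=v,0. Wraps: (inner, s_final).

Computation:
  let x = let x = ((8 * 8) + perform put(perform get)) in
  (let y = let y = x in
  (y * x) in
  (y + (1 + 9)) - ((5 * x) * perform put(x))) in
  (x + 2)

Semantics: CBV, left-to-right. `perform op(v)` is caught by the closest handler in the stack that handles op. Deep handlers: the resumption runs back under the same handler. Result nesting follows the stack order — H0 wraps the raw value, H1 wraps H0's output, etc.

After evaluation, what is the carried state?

Working:
get @ H1 ⇒ 6
put(6) @ H1 ⇒ s:=6
put(64) @ H1 ⇒ s:=64
H0 returns 4108
H1 returns (4108, 64)
= (4108, 64)

Answer: 64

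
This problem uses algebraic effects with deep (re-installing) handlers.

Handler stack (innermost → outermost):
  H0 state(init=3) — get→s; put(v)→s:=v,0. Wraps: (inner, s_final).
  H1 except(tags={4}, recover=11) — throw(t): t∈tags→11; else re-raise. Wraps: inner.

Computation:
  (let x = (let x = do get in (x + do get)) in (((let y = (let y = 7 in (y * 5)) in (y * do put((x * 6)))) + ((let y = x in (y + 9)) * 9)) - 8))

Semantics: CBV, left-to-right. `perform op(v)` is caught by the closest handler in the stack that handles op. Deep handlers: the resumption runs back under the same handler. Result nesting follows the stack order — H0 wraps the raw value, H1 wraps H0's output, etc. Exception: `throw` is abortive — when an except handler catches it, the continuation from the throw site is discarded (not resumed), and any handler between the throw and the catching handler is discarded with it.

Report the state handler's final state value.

Step-by-step:
get @ H0 ⇒ 3
get @ H0 ⇒ 3
put(36) @ H0 ⇒ s:=36
H0 returns (127, 36)
H1 returns (127, 36)
= (127, 36)

Answer: 36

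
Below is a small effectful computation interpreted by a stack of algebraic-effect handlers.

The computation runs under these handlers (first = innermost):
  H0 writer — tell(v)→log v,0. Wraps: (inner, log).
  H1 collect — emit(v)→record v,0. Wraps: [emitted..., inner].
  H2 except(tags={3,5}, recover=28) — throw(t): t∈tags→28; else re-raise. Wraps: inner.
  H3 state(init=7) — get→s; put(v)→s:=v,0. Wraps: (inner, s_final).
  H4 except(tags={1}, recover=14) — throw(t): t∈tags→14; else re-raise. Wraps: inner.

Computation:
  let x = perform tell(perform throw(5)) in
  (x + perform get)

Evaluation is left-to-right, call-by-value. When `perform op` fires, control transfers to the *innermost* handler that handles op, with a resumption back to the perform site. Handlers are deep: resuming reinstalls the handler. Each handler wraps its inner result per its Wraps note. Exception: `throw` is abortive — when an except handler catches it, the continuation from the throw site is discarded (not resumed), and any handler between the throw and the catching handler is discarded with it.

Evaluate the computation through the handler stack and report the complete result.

Answer: (28, 7)

Evaluation trace:
throw(5) @ H2 caught ⇒ 28
H3 returns (28, 7)
H4 returns (28, 7)
= (28, 7)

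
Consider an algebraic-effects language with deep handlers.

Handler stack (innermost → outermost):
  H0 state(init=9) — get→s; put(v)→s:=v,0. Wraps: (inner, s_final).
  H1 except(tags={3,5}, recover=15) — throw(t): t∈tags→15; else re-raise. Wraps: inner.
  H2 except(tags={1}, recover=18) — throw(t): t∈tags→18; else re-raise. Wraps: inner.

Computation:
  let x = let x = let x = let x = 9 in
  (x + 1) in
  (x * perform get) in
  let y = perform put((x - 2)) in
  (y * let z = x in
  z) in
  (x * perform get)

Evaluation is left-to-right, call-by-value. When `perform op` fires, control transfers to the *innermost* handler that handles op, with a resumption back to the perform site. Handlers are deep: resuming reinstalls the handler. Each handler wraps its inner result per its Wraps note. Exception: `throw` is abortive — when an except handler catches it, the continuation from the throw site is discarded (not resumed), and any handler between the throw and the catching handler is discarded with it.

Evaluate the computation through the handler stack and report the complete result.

Answer: (0, 88)

Evaluation trace:
get @ H0 ⇒ 9
put(88) @ H0 ⇒ s:=88
get @ H0 ⇒ 88
H0 returns (0, 88)
H1 returns (0, 88)
H2 returns (0, 88)
= (0, 88)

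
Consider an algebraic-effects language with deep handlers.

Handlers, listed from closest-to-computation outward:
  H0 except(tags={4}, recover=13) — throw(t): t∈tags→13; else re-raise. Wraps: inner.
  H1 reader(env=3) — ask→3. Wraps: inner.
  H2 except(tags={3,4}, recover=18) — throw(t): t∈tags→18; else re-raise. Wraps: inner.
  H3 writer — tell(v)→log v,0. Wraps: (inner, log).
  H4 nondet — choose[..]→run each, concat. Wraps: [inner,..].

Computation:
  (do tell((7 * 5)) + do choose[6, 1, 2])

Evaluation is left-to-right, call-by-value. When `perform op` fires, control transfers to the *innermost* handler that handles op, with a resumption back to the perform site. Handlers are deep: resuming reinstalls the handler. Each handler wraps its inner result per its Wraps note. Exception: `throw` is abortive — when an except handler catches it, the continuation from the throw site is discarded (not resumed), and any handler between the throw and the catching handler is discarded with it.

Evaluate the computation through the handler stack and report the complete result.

Step-by-step:
tell(35) @ H3 ⇒ log+=35
choose[6, 1, 2] @ H4
  branch[0] choose=6:
    H0 returns 6
    H1 returns 6
    H2 returns 6
    H3 returns (6, (35))
    H4 returns [(6, (35))]
  branch[1] choose=1:
    H0 returns 1
    H1 returns 1
    H2 returns 1
    H3 returns (1, (35))
    H4 returns [(1, (35))]
  branch[2] choose=2:
    H0 returns 2
    H1 returns 2
    H2 returns 2
    H3 returns (2, (35))
    H4 returns [(2, (35))]
= [(6, (35)), (1, (35)), (2, (35))]

Answer: [(6, (35)), (1, (35)), (2, (35))]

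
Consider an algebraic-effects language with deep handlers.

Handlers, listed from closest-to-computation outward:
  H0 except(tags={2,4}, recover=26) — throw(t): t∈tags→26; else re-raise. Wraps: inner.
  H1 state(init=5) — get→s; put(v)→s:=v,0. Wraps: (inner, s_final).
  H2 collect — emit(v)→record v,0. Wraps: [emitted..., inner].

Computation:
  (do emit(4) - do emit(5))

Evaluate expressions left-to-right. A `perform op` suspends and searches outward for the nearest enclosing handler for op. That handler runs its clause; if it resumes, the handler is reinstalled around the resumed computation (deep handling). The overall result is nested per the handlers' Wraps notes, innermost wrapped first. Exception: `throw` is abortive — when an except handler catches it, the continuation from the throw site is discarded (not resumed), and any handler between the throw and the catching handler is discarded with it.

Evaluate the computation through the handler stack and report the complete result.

Answer: [4, 5, (0, 5)]

Evaluation trace:
emit(4) @ H2 ⇒ out+=4
emit(5) @ H2 ⇒ out+=5
H0 returns 0
H1 returns (0, 5)
H2 returns [4, 5, (0, 5)]
= [4, 5, (0, 5)]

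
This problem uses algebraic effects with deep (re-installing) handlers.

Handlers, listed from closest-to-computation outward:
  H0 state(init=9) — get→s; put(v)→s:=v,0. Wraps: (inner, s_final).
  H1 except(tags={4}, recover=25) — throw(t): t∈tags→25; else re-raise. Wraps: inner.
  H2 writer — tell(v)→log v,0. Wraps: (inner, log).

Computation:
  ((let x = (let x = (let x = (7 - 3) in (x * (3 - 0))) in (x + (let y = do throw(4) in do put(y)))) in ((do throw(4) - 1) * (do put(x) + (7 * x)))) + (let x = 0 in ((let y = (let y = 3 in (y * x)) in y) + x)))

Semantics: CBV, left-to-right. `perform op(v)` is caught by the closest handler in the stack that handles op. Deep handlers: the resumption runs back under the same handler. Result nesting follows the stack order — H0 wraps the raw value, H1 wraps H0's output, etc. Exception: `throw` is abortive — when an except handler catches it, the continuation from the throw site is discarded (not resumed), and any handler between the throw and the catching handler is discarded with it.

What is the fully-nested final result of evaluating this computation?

Answer: (25, ())

Step-by-step:
throw(4) @ H1 caught ⇒ 25
H2 returns (25, ())
= (25, ())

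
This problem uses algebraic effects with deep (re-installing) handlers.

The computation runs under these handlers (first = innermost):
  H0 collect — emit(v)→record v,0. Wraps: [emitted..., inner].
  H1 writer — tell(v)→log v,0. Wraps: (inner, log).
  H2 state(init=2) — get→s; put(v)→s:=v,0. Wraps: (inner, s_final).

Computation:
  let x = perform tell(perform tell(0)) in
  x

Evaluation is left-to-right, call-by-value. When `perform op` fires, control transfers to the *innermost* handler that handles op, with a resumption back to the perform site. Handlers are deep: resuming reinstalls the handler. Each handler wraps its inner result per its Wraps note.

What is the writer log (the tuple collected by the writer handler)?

Working:
tell(0) @ H1 ⇒ log+=0
tell(0) @ H1 ⇒ log+=0
H0 returns [0]
H1 returns ([0], (0, 0))
H2 returns (([0], (0, 0)), 2)
= (([0], (0, 0)), 2)

Answer: (0, 0)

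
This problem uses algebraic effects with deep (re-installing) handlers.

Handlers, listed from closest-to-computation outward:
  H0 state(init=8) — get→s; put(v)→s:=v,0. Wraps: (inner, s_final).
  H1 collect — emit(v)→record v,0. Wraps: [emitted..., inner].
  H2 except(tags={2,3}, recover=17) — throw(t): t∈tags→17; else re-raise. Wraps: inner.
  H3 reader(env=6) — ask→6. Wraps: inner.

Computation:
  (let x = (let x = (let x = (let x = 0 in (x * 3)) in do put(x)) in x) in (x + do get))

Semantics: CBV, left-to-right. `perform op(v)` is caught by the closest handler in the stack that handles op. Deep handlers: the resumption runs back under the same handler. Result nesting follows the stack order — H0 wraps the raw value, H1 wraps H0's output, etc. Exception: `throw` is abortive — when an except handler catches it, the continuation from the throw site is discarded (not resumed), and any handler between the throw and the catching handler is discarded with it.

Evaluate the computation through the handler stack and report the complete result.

Answer: [(0, 0)]

Step-by-step:
put(0) @ H0 ⇒ s:=0
get @ H0 ⇒ 0
H0 returns (0, 0)
H1 returns [(0, 0)]
H2 returns [(0, 0)]
H3 returns [(0, 0)]
= [(0, 0)]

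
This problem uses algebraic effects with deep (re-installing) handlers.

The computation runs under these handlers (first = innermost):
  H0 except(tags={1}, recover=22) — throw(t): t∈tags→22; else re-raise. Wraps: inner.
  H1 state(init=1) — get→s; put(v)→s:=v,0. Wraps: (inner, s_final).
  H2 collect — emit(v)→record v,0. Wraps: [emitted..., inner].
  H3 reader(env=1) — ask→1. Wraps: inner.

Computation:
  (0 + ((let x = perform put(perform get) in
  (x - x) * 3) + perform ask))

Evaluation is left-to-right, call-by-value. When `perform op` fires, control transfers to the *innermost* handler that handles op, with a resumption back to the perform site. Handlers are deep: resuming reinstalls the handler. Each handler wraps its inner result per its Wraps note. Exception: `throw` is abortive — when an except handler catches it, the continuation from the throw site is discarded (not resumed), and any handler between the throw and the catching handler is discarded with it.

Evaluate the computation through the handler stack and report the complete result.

Step-by-step:
get @ H1 ⇒ 1
put(1) @ H1 ⇒ s:=1
ask @ H3 ⇒ 1
H0 returns 1
H1 returns (1, 1)
H2 returns [(1, 1)]
H3 returns [(1, 1)]
= [(1, 1)]

Answer: [(1, 1)]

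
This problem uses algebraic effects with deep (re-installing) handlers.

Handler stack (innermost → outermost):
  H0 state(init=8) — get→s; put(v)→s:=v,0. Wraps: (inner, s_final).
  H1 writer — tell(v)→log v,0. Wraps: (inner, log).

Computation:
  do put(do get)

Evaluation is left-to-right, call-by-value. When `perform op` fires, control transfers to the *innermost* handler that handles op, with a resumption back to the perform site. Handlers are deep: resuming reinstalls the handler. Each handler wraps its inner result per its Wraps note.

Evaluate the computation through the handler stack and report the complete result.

Evaluation trace:
get @ H0 ⇒ 8
put(8) @ H0 ⇒ s:=8
H0 returns (0, 8)
H1 returns ((0, 8), ())
= ((0, 8), ())

Answer: ((0, 8), ())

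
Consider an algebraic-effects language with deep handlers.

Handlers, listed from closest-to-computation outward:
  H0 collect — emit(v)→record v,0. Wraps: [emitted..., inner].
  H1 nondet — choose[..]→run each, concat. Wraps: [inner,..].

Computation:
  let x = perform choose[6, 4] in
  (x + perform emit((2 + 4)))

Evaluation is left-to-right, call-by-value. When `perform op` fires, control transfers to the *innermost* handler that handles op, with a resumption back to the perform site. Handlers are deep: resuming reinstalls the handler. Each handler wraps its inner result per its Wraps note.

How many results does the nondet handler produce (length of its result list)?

Working:
choose[6, 4] @ H1
  branch[0] choose=6:
    emit(6) @ H0 ⇒ out+=6
    H0 returns [6, 6]
    H1 returns [[6, 6]]
  branch[1] choose=4:
    emit(6) @ H0 ⇒ out+=6
    H0 returns [6, 4]
    H1 returns [[6, 4]]
= [[6, 6], [6, 4]]

Answer: 2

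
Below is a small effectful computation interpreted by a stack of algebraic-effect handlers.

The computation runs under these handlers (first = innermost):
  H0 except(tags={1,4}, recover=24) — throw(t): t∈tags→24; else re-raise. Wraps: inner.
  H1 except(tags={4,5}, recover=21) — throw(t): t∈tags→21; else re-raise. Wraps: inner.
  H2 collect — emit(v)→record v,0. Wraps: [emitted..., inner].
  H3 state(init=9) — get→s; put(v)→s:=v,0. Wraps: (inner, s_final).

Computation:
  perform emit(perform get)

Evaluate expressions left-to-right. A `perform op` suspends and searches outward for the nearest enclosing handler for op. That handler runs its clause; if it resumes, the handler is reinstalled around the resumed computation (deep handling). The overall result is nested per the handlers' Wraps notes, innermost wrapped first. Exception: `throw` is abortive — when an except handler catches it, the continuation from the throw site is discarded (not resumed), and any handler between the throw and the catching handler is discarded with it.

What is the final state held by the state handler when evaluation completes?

Working:
get @ H3 ⇒ 9
emit(9) @ H2 ⇒ out+=9
H0 returns 0
H1 returns 0
H2 returns [9, 0]
H3 returns ([9, 0], 9)
= ([9, 0], 9)

Answer: 9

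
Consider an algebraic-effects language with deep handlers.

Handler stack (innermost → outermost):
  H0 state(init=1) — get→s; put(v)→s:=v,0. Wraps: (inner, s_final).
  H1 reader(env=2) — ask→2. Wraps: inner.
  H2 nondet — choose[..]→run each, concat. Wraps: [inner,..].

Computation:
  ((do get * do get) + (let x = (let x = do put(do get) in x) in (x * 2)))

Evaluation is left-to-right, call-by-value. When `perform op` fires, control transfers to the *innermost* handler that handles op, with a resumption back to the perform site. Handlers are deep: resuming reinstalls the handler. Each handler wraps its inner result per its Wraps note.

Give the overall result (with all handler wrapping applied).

Working:
get @ H0 ⇒ 1
get @ H0 ⇒ 1
get @ H0 ⇒ 1
put(1) @ H0 ⇒ s:=1
H0 returns (1, 1)
H1 returns (1, 1)
H2 returns [(1, 1)]
= [(1, 1)]

Answer: [(1, 1)]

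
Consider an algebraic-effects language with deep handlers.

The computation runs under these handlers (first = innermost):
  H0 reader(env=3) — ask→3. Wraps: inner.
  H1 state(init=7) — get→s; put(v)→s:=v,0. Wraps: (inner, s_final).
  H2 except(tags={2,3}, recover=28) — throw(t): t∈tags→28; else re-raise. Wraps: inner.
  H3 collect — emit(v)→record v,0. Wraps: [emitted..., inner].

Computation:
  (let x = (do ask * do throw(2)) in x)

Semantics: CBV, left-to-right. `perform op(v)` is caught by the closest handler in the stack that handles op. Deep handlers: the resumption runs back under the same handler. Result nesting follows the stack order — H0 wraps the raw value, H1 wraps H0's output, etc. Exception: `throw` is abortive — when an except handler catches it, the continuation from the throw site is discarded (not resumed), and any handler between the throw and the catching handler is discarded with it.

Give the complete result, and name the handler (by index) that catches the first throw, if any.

Answer: [28] ; first throw caught by: H2

Working:
ask @ H0 ⇒ 3
throw(2) @ H2 caught ⇒ 28
H3 returns [28]
= [28]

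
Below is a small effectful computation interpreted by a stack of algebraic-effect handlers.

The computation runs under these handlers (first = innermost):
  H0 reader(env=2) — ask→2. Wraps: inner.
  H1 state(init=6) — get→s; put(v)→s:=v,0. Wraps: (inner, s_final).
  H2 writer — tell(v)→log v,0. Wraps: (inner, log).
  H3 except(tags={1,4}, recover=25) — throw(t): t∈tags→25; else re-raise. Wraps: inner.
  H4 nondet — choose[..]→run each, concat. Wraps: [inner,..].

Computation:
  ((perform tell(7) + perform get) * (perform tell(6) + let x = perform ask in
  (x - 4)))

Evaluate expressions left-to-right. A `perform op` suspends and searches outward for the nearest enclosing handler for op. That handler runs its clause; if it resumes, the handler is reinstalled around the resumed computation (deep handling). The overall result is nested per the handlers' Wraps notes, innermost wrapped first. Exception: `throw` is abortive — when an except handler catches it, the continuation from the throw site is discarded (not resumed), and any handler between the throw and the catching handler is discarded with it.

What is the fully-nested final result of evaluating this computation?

Answer: [((-12, 6), (7, 6))]

Evaluation trace:
tell(7) @ H2 ⇒ log+=7
get @ H1 ⇒ 6
tell(6) @ H2 ⇒ log+=6
ask @ H0 ⇒ 2
H0 returns -12
H1 returns (-12, 6)
H2 returns ((-12, 6), (7, 6))
H3 returns ((-12, 6), (7, 6))
H4 returns [((-12, 6), (7, 6))]
= [((-12, 6), (7, 6))]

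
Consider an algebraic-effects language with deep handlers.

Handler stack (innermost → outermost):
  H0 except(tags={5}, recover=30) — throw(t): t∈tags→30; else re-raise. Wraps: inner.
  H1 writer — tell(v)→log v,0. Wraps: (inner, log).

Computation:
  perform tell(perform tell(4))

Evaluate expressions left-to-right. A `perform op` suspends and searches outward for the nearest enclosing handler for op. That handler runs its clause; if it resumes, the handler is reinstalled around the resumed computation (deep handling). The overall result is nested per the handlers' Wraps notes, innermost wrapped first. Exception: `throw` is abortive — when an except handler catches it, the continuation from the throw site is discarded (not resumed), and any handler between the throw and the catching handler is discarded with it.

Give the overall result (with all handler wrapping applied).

Answer: (0, (4, 0))

Step-by-step:
tell(4) @ H1 ⇒ log+=4
tell(0) @ H1 ⇒ log+=0
H0 returns 0
H1 returns (0, (4, 0))
= (0, (4, 0))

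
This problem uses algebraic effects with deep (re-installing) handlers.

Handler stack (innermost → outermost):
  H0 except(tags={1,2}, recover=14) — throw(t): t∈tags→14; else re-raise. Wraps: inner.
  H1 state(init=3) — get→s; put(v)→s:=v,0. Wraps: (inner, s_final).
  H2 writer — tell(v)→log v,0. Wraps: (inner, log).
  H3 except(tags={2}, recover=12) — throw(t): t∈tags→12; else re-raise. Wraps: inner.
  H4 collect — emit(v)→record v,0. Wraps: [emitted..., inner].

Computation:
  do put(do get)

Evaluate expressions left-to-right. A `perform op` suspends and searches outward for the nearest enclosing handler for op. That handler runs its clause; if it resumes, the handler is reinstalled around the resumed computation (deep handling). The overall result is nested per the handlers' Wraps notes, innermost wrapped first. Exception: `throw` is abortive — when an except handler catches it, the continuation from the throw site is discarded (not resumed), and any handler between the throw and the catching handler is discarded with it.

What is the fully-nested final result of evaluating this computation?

Evaluation trace:
get @ H1 ⇒ 3
put(3) @ H1 ⇒ s:=3
H0 returns 0
H1 returns (0, 3)
H2 returns ((0, 3), ())
H3 returns ((0, 3), ())
H4 returns [((0, 3), ())]
= [((0, 3), ())]

Answer: [((0, 3), ())]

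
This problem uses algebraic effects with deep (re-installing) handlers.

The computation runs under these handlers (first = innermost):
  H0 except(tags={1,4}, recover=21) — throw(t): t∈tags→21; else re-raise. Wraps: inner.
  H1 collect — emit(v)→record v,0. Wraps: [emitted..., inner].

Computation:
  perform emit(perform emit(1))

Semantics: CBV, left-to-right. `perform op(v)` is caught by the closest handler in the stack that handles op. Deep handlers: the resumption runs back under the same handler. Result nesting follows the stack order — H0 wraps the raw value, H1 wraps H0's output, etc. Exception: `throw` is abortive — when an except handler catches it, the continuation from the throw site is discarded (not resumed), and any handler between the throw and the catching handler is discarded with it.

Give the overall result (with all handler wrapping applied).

Working:
emit(1) @ H1 ⇒ out+=1
emit(0) @ H1 ⇒ out+=0
H0 returns 0
H1 returns [1, 0, 0]
= [1, 0, 0]

Answer: [1, 0, 0]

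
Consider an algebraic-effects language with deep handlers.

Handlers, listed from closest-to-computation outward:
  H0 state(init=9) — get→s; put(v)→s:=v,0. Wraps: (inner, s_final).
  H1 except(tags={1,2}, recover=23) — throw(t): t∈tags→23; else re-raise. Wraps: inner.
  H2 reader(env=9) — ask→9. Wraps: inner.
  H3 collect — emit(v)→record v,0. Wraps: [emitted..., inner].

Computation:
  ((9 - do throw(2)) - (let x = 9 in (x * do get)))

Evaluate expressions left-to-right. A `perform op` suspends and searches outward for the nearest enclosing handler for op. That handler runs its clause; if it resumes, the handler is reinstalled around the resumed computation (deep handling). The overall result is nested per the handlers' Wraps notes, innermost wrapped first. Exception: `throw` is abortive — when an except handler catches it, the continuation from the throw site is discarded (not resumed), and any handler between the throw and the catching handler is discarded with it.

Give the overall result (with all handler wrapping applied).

Answer: [23]

Evaluation trace:
throw(2) @ H1 caught ⇒ 23
H2 returns 23
H3 returns [23]
= [23]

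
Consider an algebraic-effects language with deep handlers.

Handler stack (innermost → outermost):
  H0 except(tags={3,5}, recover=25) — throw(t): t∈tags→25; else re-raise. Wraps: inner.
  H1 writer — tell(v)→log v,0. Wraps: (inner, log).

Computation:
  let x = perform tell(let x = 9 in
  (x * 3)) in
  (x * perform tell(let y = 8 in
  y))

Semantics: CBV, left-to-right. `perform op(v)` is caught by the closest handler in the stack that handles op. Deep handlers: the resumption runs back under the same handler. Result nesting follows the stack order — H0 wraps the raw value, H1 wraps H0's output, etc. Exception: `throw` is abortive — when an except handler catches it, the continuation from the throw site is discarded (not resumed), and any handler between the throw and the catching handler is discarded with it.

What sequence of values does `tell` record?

Working:
tell(27) @ H1 ⇒ log+=27
tell(8) @ H1 ⇒ log+=8
H0 returns 0
H1 returns (0, (27, 8))
= (0, (27, 8))

Answer: (27, 8)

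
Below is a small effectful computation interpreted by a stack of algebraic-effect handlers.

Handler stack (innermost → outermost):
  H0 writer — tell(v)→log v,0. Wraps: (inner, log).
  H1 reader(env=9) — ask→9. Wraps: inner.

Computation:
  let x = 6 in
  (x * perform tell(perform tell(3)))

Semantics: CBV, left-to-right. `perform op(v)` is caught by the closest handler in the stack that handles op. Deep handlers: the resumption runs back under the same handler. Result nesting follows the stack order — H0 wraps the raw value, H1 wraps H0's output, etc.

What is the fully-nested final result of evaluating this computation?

Answer: (0, (3, 0))

Evaluation trace:
tell(3) @ H0 ⇒ log+=3
tell(0) @ H0 ⇒ log+=0
H0 returns (0, (3, 0))
H1 returns (0, (3, 0))
= (0, (3, 0))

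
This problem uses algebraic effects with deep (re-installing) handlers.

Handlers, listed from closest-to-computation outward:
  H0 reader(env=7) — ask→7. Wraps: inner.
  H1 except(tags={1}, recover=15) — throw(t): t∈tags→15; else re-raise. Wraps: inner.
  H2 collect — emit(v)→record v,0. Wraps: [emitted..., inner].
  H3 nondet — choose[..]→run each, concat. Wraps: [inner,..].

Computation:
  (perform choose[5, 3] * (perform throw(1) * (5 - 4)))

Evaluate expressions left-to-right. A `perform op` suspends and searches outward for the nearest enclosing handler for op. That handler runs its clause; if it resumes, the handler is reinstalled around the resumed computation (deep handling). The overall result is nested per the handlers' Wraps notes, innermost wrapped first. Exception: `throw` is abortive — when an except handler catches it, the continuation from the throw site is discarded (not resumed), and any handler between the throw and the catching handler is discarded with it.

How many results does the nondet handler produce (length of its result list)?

Step-by-step:
choose[5, 3] @ H3
  branch[0] choose=5:
    throw(1) @ H1 caught ⇒ 15
    H2 returns [15]
    H3 returns [[15]]
  branch[1] choose=3:
    throw(1) @ H1 caught ⇒ 15
    H2 returns [15]
    H3 returns [[15]]
= [[15], [15]]

Answer: 2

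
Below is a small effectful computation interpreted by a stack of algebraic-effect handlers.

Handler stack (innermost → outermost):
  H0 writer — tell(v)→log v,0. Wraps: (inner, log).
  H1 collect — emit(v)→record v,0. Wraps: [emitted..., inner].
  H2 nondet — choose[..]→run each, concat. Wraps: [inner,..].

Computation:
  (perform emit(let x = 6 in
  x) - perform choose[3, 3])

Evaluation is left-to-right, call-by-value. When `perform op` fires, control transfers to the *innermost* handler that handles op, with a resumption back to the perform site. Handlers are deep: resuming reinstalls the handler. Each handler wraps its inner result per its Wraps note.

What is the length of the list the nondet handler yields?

Evaluation trace:
emit(6) @ H1 ⇒ out+=6
choose[3, 3] @ H2
  branch[0] choose=3:
    H0 returns (-3, ())
    H1 returns [6, (-3, ())]
    H2 returns [[6, (-3, ())]]
  branch[1] choose=3:
    H0 returns (-3, ())
    H1 returns [6, (-3, ())]
    H2 returns [[6, (-3, ())]]
= [[6, (-3, ())], [6, (-3, ())]]

Answer: 2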